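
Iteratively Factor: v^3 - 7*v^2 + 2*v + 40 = (v + 2)*(v^2 - 9*v + 20) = (v - 5)*(v + 2)*(v - 4)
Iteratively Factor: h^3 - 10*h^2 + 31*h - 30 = (h - 2)*(h^2 - 8*h + 15) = (h - 5)*(h - 2)*(h - 3)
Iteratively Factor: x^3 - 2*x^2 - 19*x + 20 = (x - 5)*(x^2 + 3*x - 4) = (x - 5)*(x - 1)*(x + 4)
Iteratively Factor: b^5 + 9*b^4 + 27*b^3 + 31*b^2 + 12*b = (b + 4)*(b^4 + 5*b^3 + 7*b^2 + 3*b) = (b + 1)*(b + 4)*(b^3 + 4*b^2 + 3*b) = b*(b + 1)*(b + 4)*(b^2 + 4*b + 3) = b*(b + 1)^2*(b + 4)*(b + 3)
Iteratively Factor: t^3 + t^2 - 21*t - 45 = (t + 3)*(t^2 - 2*t - 15) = (t - 5)*(t + 3)*(t + 3)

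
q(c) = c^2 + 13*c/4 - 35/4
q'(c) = 2*c + 13/4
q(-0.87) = -10.82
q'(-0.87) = 1.51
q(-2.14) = -11.13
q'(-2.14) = -1.03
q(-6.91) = 16.54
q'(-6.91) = -10.57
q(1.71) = -0.27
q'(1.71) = 6.67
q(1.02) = -4.39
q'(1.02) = 5.29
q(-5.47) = 3.39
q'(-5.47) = -7.69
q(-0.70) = -10.54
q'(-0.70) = 1.85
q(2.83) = 8.46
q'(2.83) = 8.91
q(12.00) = 174.25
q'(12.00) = 27.25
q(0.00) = -8.75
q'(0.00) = 3.25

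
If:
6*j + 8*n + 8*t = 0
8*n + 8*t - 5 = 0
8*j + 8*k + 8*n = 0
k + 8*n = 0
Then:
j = -5/6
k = 20/21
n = -5/42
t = 125/168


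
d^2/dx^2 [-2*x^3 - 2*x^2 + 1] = -12*x - 4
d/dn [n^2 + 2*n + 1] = 2*n + 2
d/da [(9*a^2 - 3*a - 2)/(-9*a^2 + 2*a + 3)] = (-9*a^2 + 18*a - 5)/(81*a^4 - 36*a^3 - 50*a^2 + 12*a + 9)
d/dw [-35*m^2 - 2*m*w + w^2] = -2*m + 2*w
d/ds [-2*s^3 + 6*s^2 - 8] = 6*s*(2 - s)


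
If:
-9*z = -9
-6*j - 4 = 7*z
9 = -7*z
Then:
No Solution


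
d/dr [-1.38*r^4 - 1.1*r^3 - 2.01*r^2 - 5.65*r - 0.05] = -5.52*r^3 - 3.3*r^2 - 4.02*r - 5.65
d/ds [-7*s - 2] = -7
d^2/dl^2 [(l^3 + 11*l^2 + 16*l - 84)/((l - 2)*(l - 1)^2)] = 6*(5*l + 51)/(l^4 - 4*l^3 + 6*l^2 - 4*l + 1)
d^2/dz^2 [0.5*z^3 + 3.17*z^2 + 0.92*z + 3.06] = 3.0*z + 6.34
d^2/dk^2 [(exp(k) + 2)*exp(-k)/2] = exp(-k)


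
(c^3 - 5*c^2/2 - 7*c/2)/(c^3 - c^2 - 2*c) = (c - 7/2)/(c - 2)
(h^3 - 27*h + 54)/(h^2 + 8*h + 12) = (h^2 - 6*h + 9)/(h + 2)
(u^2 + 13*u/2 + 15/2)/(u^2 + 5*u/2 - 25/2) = (2*u + 3)/(2*u - 5)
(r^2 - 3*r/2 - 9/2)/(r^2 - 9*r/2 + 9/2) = (2*r + 3)/(2*r - 3)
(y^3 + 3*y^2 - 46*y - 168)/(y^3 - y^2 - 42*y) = (y + 4)/y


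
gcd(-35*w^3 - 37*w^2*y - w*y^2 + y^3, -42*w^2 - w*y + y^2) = -7*w + y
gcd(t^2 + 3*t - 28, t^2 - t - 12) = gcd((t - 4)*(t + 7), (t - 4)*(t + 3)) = t - 4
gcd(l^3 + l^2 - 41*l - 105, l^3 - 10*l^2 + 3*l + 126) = l^2 - 4*l - 21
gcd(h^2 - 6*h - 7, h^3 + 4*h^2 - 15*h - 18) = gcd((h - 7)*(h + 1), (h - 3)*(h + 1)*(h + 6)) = h + 1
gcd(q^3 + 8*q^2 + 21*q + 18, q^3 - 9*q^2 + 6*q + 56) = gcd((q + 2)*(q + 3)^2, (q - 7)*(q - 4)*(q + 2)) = q + 2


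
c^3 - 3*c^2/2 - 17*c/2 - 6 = (c - 4)*(c + 1)*(c + 3/2)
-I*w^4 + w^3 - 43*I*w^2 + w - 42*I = (w - 6*I)*(w - I)*(w + 7*I)*(-I*w + 1)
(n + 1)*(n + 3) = n^2 + 4*n + 3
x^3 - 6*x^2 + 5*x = x*(x - 5)*(x - 1)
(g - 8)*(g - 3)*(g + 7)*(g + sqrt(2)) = g^4 - 4*g^3 + sqrt(2)*g^3 - 53*g^2 - 4*sqrt(2)*g^2 - 53*sqrt(2)*g + 168*g + 168*sqrt(2)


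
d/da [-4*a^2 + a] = 1 - 8*a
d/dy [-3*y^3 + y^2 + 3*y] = -9*y^2 + 2*y + 3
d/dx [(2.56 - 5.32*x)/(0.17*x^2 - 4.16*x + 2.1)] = (0.9044*x^2 - 0.8704*x - 0.522399999999999)/(0.0289*x^4 - 1.4144*x^3 + 18.0196*x^2 - 17.472*x + 4.41)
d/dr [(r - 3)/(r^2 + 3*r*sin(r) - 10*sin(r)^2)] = (r^2 + 3*r*sin(r) + (3 - r)*(3*r*cos(r) + 2*r + 3*sin(r) - 10*sin(2*r)) - 10*sin(r)^2)/((r - 2*sin(r))^2*(r + 5*sin(r))^2)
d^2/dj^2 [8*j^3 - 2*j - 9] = 48*j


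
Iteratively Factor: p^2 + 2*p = (p + 2)*(p)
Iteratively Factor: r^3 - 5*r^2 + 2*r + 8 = (r - 4)*(r^2 - r - 2) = (r - 4)*(r + 1)*(r - 2)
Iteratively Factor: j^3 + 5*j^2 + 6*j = (j)*(j^2 + 5*j + 6) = j*(j + 2)*(j + 3)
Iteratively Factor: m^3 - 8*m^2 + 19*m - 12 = (m - 4)*(m^2 - 4*m + 3) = (m - 4)*(m - 3)*(m - 1)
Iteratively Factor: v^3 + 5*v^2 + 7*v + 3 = (v + 3)*(v^2 + 2*v + 1) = (v + 1)*(v + 3)*(v + 1)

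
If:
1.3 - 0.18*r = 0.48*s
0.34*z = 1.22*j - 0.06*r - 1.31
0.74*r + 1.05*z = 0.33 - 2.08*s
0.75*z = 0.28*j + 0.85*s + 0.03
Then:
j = 0.76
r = 18.23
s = -4.13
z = -4.36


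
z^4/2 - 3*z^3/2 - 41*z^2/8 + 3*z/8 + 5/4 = (z/2 + 1)*(z - 5)*(z - 1/2)*(z + 1/2)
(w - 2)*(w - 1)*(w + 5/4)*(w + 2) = w^4 + w^3/4 - 21*w^2/4 - w + 5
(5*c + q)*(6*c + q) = 30*c^2 + 11*c*q + q^2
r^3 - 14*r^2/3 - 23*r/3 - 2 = (r - 6)*(r + 1/3)*(r + 1)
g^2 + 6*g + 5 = (g + 1)*(g + 5)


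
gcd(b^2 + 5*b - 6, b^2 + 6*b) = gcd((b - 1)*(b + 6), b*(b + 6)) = b + 6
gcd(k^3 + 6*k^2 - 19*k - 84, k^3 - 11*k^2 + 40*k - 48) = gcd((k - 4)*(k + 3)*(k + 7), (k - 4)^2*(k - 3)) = k - 4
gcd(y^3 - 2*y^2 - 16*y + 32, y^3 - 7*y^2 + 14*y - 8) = y^2 - 6*y + 8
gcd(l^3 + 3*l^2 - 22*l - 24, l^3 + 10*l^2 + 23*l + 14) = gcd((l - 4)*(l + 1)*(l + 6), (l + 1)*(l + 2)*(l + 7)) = l + 1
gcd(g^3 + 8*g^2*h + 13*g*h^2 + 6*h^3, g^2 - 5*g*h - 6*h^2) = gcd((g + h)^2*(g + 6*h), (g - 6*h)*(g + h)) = g + h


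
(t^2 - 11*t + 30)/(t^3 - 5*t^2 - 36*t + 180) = 1/(t + 6)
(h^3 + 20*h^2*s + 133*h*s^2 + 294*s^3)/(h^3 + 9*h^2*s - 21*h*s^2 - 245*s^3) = (-h - 6*s)/(-h + 5*s)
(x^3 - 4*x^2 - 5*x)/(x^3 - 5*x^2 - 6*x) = (x - 5)/(x - 6)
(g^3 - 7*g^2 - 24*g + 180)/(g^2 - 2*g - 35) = (g^2 - 12*g + 36)/(g - 7)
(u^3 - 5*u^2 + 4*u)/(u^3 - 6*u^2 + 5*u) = (u - 4)/(u - 5)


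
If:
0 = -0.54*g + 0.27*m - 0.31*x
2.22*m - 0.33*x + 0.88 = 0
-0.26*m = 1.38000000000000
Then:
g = 16.31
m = -5.31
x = -33.04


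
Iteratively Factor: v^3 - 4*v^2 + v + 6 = (v - 2)*(v^2 - 2*v - 3) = (v - 3)*(v - 2)*(v + 1)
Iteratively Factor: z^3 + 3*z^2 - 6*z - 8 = (z - 2)*(z^2 + 5*z + 4) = (z - 2)*(z + 4)*(z + 1)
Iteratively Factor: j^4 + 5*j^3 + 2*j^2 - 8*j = (j - 1)*(j^3 + 6*j^2 + 8*j) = (j - 1)*(j + 4)*(j^2 + 2*j) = (j - 1)*(j + 2)*(j + 4)*(j)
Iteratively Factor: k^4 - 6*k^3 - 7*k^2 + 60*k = (k)*(k^3 - 6*k^2 - 7*k + 60) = k*(k + 3)*(k^2 - 9*k + 20) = k*(k - 5)*(k + 3)*(k - 4)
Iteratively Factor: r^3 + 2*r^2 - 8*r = (r)*(r^2 + 2*r - 8) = r*(r + 4)*(r - 2)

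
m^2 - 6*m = m*(m - 6)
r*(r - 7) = r^2 - 7*r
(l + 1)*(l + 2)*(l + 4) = l^3 + 7*l^2 + 14*l + 8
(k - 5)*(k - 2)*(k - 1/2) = k^3 - 15*k^2/2 + 27*k/2 - 5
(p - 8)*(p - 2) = p^2 - 10*p + 16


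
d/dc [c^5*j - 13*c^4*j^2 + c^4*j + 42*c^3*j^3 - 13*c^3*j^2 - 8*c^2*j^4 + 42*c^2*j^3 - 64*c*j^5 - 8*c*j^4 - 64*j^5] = j*(5*c^4 - 52*c^3*j + 4*c^3 + 126*c^2*j^2 - 39*c^2*j - 16*c*j^3 + 84*c*j^2 - 64*j^4 - 8*j^3)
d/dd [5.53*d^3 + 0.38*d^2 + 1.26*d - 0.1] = 16.59*d^2 + 0.76*d + 1.26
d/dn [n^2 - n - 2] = 2*n - 1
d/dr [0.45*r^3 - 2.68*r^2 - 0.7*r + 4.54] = 1.35*r^2 - 5.36*r - 0.7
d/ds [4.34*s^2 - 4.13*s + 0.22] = 8.68*s - 4.13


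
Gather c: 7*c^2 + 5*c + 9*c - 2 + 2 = 7*c^2 + 14*c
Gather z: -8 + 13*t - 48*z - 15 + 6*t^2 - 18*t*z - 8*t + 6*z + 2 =6*t^2 + 5*t + z*(-18*t - 42) - 21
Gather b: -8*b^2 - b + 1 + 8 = -8*b^2 - b + 9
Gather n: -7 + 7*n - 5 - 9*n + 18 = 6 - 2*n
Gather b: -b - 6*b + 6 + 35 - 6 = 35 - 7*b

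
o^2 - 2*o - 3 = (o - 3)*(o + 1)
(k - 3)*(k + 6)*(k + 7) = k^3 + 10*k^2 + 3*k - 126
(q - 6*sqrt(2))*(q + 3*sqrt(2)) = q^2 - 3*sqrt(2)*q - 36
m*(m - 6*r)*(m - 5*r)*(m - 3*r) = m^4 - 14*m^3*r + 63*m^2*r^2 - 90*m*r^3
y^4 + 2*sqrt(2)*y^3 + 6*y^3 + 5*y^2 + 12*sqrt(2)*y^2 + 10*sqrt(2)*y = y*(y + 1)*(y + 5)*(y + 2*sqrt(2))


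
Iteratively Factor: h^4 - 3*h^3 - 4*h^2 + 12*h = (h - 2)*(h^3 - h^2 - 6*h) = h*(h - 2)*(h^2 - h - 6) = h*(h - 3)*(h - 2)*(h + 2)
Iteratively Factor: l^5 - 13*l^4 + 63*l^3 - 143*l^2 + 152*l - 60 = (l - 1)*(l^4 - 12*l^3 + 51*l^2 - 92*l + 60) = (l - 2)*(l - 1)*(l^3 - 10*l^2 + 31*l - 30) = (l - 5)*(l - 2)*(l - 1)*(l^2 - 5*l + 6) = (l - 5)*(l - 2)^2*(l - 1)*(l - 3)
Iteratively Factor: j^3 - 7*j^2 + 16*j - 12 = (j - 2)*(j^2 - 5*j + 6) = (j - 2)^2*(j - 3)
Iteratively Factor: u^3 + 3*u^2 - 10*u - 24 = (u + 4)*(u^2 - u - 6) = (u + 2)*(u + 4)*(u - 3)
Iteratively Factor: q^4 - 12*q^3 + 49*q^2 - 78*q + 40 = (q - 5)*(q^3 - 7*q^2 + 14*q - 8) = (q - 5)*(q - 2)*(q^2 - 5*q + 4) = (q - 5)*(q - 4)*(q - 2)*(q - 1)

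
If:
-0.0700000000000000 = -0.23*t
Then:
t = 0.30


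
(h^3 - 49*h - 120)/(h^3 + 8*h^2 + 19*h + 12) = (h^2 - 3*h - 40)/(h^2 + 5*h + 4)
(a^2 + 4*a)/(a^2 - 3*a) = (a + 4)/(a - 3)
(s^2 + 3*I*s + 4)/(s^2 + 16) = (s - I)/(s - 4*I)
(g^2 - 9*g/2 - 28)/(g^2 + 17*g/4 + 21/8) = 4*(g - 8)/(4*g + 3)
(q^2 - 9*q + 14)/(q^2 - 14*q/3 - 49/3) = 3*(q - 2)/(3*q + 7)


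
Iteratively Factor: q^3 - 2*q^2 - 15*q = (q - 5)*(q^2 + 3*q) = (q - 5)*(q + 3)*(q)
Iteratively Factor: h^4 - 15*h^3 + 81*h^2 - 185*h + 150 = (h - 5)*(h^3 - 10*h^2 + 31*h - 30) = (h - 5)^2*(h^2 - 5*h + 6) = (h - 5)^2*(h - 2)*(h - 3)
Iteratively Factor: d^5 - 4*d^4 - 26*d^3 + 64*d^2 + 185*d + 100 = (d - 5)*(d^4 + d^3 - 21*d^2 - 41*d - 20) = (d - 5)*(d + 1)*(d^3 - 21*d - 20) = (d - 5)*(d + 1)^2*(d^2 - d - 20) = (d - 5)^2*(d + 1)^2*(d + 4)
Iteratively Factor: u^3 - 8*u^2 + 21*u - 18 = (u - 3)*(u^2 - 5*u + 6) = (u - 3)^2*(u - 2)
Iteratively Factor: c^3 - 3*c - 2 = (c - 2)*(c^2 + 2*c + 1) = (c - 2)*(c + 1)*(c + 1)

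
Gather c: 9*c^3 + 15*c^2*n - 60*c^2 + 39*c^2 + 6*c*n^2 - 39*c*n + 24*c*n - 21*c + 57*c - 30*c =9*c^3 + c^2*(15*n - 21) + c*(6*n^2 - 15*n + 6)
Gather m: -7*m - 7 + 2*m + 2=-5*m - 5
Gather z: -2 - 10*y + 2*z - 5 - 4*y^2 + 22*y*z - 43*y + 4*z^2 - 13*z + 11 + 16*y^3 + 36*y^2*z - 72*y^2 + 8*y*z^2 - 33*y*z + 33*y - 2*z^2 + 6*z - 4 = 16*y^3 - 76*y^2 - 20*y + z^2*(8*y + 2) + z*(36*y^2 - 11*y - 5)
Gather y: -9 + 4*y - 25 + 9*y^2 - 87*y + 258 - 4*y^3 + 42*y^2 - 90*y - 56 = -4*y^3 + 51*y^2 - 173*y + 168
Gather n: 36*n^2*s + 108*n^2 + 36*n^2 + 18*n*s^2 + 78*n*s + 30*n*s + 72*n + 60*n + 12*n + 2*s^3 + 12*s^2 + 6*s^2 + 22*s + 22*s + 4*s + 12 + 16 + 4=n^2*(36*s + 144) + n*(18*s^2 + 108*s + 144) + 2*s^3 + 18*s^2 + 48*s + 32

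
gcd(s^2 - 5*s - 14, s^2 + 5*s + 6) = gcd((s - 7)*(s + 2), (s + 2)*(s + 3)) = s + 2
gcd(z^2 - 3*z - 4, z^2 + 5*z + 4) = z + 1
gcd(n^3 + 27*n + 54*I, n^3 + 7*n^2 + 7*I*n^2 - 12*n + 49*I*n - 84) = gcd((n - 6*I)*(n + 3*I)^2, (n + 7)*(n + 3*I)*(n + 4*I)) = n + 3*I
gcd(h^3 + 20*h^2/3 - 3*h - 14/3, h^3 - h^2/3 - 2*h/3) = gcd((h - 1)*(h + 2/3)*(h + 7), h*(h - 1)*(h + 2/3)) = h^2 - h/3 - 2/3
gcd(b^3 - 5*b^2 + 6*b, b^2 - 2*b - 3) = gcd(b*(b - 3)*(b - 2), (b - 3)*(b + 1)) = b - 3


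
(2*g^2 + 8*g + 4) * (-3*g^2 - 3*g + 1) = -6*g^4 - 30*g^3 - 34*g^2 - 4*g + 4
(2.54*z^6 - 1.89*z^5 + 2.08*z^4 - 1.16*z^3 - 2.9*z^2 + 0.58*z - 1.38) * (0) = 0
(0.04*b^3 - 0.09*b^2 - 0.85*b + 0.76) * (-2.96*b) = -0.1184*b^4 + 0.2664*b^3 + 2.516*b^2 - 2.2496*b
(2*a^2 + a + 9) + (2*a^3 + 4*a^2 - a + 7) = 2*a^3 + 6*a^2 + 16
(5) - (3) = 2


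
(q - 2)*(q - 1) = q^2 - 3*q + 2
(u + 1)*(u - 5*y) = u^2 - 5*u*y + u - 5*y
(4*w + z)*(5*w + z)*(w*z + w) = 20*w^3*z + 20*w^3 + 9*w^2*z^2 + 9*w^2*z + w*z^3 + w*z^2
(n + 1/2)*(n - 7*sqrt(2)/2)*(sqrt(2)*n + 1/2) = sqrt(2)*n^3 - 13*n^2/2 + sqrt(2)*n^2/2 - 13*n/4 - 7*sqrt(2)*n/4 - 7*sqrt(2)/8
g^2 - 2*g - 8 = (g - 4)*(g + 2)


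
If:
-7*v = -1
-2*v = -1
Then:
No Solution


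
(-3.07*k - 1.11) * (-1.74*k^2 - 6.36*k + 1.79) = 5.3418*k^3 + 21.4566*k^2 + 1.5643*k - 1.9869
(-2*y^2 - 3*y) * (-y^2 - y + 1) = 2*y^4 + 5*y^3 + y^2 - 3*y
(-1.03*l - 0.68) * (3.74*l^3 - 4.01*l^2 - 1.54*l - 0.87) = -3.8522*l^4 + 1.5871*l^3 + 4.313*l^2 + 1.9433*l + 0.5916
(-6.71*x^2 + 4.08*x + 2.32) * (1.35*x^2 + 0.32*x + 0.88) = -9.0585*x^4 + 3.3608*x^3 - 1.4672*x^2 + 4.3328*x + 2.0416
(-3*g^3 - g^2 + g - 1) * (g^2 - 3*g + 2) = -3*g^5 + 8*g^4 - 2*g^3 - 6*g^2 + 5*g - 2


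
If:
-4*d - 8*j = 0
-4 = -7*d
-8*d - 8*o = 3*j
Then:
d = 4/7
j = -2/7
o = -13/28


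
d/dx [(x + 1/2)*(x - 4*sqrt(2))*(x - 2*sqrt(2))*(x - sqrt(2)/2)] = 4*x^3 - 39*sqrt(2)*x^2/2 + 3*x^2/2 - 13*sqrt(2)*x/2 + 44*x - 8*sqrt(2) + 11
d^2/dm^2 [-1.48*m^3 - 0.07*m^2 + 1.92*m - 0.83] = -8.88*m - 0.14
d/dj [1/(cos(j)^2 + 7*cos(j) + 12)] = (2*cos(j) + 7)*sin(j)/(cos(j)^2 + 7*cos(j) + 12)^2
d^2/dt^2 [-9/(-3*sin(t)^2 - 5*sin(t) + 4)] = 9*(-36*sin(t)^4 - 45*sin(t)^3 - 19*sin(t)^2 + 70*sin(t) + 74)/(3*sin(t)^2 + 5*sin(t) - 4)^3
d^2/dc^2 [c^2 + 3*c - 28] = 2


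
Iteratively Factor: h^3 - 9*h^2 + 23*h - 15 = (h - 3)*(h^2 - 6*h + 5) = (h - 5)*(h - 3)*(h - 1)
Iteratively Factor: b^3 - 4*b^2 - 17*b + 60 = (b - 3)*(b^2 - b - 20) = (b - 5)*(b - 3)*(b + 4)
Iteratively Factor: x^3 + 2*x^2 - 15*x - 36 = (x - 4)*(x^2 + 6*x + 9) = (x - 4)*(x + 3)*(x + 3)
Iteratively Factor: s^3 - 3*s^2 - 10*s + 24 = (s - 4)*(s^2 + s - 6) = (s - 4)*(s - 2)*(s + 3)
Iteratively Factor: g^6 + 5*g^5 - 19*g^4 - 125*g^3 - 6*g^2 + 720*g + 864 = (g + 4)*(g^5 + g^4 - 23*g^3 - 33*g^2 + 126*g + 216) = (g + 3)*(g + 4)*(g^4 - 2*g^3 - 17*g^2 + 18*g + 72) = (g + 2)*(g + 3)*(g + 4)*(g^3 - 4*g^2 - 9*g + 36) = (g - 4)*(g + 2)*(g + 3)*(g + 4)*(g^2 - 9) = (g - 4)*(g + 2)*(g + 3)^2*(g + 4)*(g - 3)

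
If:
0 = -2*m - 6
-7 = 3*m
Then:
No Solution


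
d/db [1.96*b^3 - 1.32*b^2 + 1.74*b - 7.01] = 5.88*b^2 - 2.64*b + 1.74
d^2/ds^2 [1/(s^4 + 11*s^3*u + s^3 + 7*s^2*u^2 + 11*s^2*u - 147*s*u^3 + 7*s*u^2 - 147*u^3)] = 2*(-(6*s^2 + 33*s*u + 3*s + 7*u^2 + 11*u)*(s^4 + 11*s^3*u + s^3 + 7*s^2*u^2 + 11*s^2*u - 147*s*u^3 + 7*s*u^2 - 147*u^3) + (4*s^3 + 33*s^2*u + 3*s^2 + 14*s*u^2 + 22*s*u - 147*u^3 + 7*u^2)^2)/(s^4 + 11*s^3*u + s^3 + 7*s^2*u^2 + 11*s^2*u - 147*s*u^3 + 7*s*u^2 - 147*u^3)^3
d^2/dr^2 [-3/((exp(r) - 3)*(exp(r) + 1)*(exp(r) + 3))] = (-27*exp(5*r) - 33*exp(4*r) + 42*exp(3*r) - 162*exp(2*r) - 351*exp(r) + 243)*exp(r)/(exp(9*r) + 3*exp(8*r) - 24*exp(7*r) - 80*exp(6*r) + 162*exp(5*r) + 702*exp(4*r) - 1944*exp(2*r) - 2187*exp(r) - 729)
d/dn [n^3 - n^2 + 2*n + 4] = 3*n^2 - 2*n + 2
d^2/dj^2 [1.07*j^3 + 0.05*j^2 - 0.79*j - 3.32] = 6.42*j + 0.1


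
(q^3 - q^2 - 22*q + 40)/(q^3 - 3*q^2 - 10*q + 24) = (q + 5)/(q + 3)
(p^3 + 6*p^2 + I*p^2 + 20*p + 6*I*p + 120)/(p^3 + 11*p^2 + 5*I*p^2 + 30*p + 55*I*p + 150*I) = (p - 4*I)/(p + 5)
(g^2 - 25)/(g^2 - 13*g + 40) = (g + 5)/(g - 8)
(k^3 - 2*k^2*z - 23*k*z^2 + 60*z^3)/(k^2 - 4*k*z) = k + 2*z - 15*z^2/k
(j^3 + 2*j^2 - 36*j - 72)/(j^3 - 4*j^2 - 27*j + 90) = (j^2 + 8*j + 12)/(j^2 + 2*j - 15)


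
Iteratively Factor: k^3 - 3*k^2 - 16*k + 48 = (k - 4)*(k^2 + k - 12) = (k - 4)*(k + 4)*(k - 3)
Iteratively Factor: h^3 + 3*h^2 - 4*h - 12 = (h + 2)*(h^2 + h - 6) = (h - 2)*(h + 2)*(h + 3)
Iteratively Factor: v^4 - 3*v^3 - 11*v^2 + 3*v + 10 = (v - 1)*(v^3 - 2*v^2 - 13*v - 10) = (v - 1)*(v + 2)*(v^2 - 4*v - 5) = (v - 5)*(v - 1)*(v + 2)*(v + 1)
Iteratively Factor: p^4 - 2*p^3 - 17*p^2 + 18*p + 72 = (p + 3)*(p^3 - 5*p^2 - 2*p + 24) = (p - 3)*(p + 3)*(p^2 - 2*p - 8) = (p - 3)*(p + 2)*(p + 3)*(p - 4)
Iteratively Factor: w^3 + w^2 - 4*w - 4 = (w + 1)*(w^2 - 4) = (w + 1)*(w + 2)*(w - 2)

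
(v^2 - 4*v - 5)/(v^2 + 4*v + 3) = (v - 5)/(v + 3)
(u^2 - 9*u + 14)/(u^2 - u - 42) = (u - 2)/(u + 6)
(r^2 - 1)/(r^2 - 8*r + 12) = (r^2 - 1)/(r^2 - 8*r + 12)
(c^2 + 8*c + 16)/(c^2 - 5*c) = (c^2 + 8*c + 16)/(c*(c - 5))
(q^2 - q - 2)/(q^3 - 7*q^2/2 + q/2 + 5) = 2/(2*q - 5)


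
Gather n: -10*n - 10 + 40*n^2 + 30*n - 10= 40*n^2 + 20*n - 20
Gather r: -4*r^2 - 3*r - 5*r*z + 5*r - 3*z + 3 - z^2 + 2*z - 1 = -4*r^2 + r*(2 - 5*z) - z^2 - z + 2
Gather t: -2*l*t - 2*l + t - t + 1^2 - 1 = -2*l*t - 2*l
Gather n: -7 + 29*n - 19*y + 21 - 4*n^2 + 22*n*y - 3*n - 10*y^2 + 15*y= -4*n^2 + n*(22*y + 26) - 10*y^2 - 4*y + 14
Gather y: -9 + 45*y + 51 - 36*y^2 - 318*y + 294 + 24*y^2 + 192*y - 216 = -12*y^2 - 81*y + 120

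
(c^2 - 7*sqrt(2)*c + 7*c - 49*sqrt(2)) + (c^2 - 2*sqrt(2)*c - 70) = 2*c^2 - 9*sqrt(2)*c + 7*c - 70 - 49*sqrt(2)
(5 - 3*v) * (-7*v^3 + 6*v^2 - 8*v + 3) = 21*v^4 - 53*v^3 + 54*v^2 - 49*v + 15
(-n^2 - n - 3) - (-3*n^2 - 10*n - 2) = 2*n^2 + 9*n - 1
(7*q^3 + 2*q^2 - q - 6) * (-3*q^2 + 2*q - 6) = -21*q^5 + 8*q^4 - 35*q^3 + 4*q^2 - 6*q + 36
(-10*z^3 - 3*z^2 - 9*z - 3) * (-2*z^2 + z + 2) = 20*z^5 - 4*z^4 - 5*z^3 - 9*z^2 - 21*z - 6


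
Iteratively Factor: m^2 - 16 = (m - 4)*(m + 4)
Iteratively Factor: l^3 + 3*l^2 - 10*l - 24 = (l + 2)*(l^2 + l - 12) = (l + 2)*(l + 4)*(l - 3)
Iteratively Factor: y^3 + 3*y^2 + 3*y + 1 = (y + 1)*(y^2 + 2*y + 1) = (y + 1)^2*(y + 1)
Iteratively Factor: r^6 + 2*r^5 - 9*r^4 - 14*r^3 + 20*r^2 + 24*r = (r + 3)*(r^5 - r^4 - 6*r^3 + 4*r^2 + 8*r) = (r + 2)*(r + 3)*(r^4 - 3*r^3 + 4*r) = r*(r + 2)*(r + 3)*(r^3 - 3*r^2 + 4) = r*(r - 2)*(r + 2)*(r + 3)*(r^2 - r - 2) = r*(r - 2)*(r + 1)*(r + 2)*(r + 3)*(r - 2)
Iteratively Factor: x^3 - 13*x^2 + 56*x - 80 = (x - 4)*(x^2 - 9*x + 20) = (x - 4)^2*(x - 5)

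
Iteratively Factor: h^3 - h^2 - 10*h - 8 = (h + 1)*(h^2 - 2*h - 8) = (h + 1)*(h + 2)*(h - 4)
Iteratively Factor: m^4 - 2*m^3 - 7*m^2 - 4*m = (m + 1)*(m^3 - 3*m^2 - 4*m) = m*(m + 1)*(m^2 - 3*m - 4) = m*(m - 4)*(m + 1)*(m + 1)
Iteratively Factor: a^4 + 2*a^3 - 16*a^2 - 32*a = (a - 4)*(a^3 + 6*a^2 + 8*a) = (a - 4)*(a + 4)*(a^2 + 2*a) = a*(a - 4)*(a + 4)*(a + 2)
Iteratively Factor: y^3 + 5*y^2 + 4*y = (y)*(y^2 + 5*y + 4) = y*(y + 1)*(y + 4)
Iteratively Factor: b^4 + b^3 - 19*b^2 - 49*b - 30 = (b + 3)*(b^3 - 2*b^2 - 13*b - 10) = (b + 1)*(b + 3)*(b^2 - 3*b - 10) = (b + 1)*(b + 2)*(b + 3)*(b - 5)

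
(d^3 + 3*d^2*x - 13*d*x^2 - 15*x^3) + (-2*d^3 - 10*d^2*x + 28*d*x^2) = -d^3 - 7*d^2*x + 15*d*x^2 - 15*x^3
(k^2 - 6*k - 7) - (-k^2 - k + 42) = 2*k^2 - 5*k - 49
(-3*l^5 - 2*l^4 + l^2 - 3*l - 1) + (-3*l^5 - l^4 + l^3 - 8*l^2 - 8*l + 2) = -6*l^5 - 3*l^4 + l^3 - 7*l^2 - 11*l + 1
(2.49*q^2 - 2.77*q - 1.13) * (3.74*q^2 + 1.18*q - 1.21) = 9.3126*q^4 - 7.4216*q^3 - 10.5077*q^2 + 2.0183*q + 1.3673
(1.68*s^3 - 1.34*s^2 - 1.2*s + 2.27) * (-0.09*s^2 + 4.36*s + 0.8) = -0.1512*s^5 + 7.4454*s^4 - 4.3904*s^3 - 6.5083*s^2 + 8.9372*s + 1.816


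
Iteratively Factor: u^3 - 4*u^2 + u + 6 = (u - 3)*(u^2 - u - 2) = (u - 3)*(u + 1)*(u - 2)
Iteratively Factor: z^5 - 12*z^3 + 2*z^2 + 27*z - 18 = (z - 1)*(z^4 + z^3 - 11*z^2 - 9*z + 18) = (z - 3)*(z - 1)*(z^3 + 4*z^2 + z - 6) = (z - 3)*(z - 1)*(z + 2)*(z^2 + 2*z - 3) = (z - 3)*(z - 1)*(z + 2)*(z + 3)*(z - 1)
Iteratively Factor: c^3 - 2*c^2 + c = (c - 1)*(c^2 - c) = c*(c - 1)*(c - 1)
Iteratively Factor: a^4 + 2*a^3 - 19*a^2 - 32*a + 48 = (a - 4)*(a^3 + 6*a^2 + 5*a - 12) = (a - 4)*(a + 4)*(a^2 + 2*a - 3) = (a - 4)*(a - 1)*(a + 4)*(a + 3)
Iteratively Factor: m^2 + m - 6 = (m - 2)*(m + 3)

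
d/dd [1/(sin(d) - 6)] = -cos(d)/(sin(d) - 6)^2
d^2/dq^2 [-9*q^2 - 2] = -18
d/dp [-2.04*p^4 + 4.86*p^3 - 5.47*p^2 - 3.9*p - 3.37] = -8.16*p^3 + 14.58*p^2 - 10.94*p - 3.9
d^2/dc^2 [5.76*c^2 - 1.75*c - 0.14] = 11.5200000000000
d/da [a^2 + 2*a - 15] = 2*a + 2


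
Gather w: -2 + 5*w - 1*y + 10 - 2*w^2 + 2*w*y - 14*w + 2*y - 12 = -2*w^2 + w*(2*y - 9) + y - 4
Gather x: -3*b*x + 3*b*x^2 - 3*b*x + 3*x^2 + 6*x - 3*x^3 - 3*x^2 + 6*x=3*b*x^2 - 3*x^3 + x*(12 - 6*b)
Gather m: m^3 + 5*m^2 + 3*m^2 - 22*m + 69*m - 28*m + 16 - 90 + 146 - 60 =m^3 + 8*m^2 + 19*m + 12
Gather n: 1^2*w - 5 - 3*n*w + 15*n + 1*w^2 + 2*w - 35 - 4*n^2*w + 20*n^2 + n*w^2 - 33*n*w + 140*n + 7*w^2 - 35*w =n^2*(20 - 4*w) + n*(w^2 - 36*w + 155) + 8*w^2 - 32*w - 40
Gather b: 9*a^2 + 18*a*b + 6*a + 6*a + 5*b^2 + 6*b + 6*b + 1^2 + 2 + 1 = 9*a^2 + 12*a + 5*b^2 + b*(18*a + 12) + 4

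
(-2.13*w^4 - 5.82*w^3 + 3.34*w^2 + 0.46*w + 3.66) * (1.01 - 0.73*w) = 1.5549*w^5 + 2.0973*w^4 - 8.3164*w^3 + 3.0376*w^2 - 2.2072*w + 3.6966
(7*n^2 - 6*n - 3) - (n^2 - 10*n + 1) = 6*n^2 + 4*n - 4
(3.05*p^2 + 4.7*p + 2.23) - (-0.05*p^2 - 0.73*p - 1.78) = 3.1*p^2 + 5.43*p + 4.01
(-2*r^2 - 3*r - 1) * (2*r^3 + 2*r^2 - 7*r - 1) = -4*r^5 - 10*r^4 + 6*r^3 + 21*r^2 + 10*r + 1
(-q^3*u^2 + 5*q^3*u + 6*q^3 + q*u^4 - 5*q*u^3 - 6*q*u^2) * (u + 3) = -q^3*u^3 + 2*q^3*u^2 + 21*q^3*u + 18*q^3 + q*u^5 - 2*q*u^4 - 21*q*u^3 - 18*q*u^2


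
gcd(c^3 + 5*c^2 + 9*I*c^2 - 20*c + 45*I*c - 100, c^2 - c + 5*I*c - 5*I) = c + 5*I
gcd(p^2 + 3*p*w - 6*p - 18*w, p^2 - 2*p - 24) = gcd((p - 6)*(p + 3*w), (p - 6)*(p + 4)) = p - 6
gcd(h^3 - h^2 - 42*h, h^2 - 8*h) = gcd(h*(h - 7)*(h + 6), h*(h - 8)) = h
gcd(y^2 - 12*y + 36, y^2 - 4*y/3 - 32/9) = 1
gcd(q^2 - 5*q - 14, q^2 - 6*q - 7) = q - 7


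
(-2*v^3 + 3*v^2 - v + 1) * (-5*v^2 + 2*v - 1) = 10*v^5 - 19*v^4 + 13*v^3 - 10*v^2 + 3*v - 1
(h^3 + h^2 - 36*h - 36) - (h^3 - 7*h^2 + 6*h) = 8*h^2 - 42*h - 36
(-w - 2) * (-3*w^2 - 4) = 3*w^3 + 6*w^2 + 4*w + 8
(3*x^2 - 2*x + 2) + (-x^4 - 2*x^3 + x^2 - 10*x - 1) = -x^4 - 2*x^3 + 4*x^2 - 12*x + 1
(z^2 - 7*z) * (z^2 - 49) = z^4 - 7*z^3 - 49*z^2 + 343*z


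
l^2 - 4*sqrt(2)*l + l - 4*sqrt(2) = (l + 1)*(l - 4*sqrt(2))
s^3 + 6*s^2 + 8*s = s*(s + 2)*(s + 4)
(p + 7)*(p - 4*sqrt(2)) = p^2 - 4*sqrt(2)*p + 7*p - 28*sqrt(2)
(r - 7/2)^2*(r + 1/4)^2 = r^4 - 13*r^3/2 + 141*r^2/16 + 91*r/16 + 49/64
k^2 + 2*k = k*(k + 2)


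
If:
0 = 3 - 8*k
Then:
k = 3/8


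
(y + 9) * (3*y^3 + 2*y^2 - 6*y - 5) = 3*y^4 + 29*y^3 + 12*y^2 - 59*y - 45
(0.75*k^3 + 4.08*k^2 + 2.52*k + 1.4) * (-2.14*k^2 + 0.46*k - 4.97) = -1.605*k^5 - 8.3862*k^4 - 7.2435*k^3 - 22.1144*k^2 - 11.8804*k - 6.958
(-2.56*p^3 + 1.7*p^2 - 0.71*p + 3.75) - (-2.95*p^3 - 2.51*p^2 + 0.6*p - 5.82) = 0.39*p^3 + 4.21*p^2 - 1.31*p + 9.57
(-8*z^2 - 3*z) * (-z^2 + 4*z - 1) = 8*z^4 - 29*z^3 - 4*z^2 + 3*z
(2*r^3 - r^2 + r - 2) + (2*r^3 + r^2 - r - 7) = 4*r^3 - 9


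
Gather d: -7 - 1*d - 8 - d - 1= -2*d - 16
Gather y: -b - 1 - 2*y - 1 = -b - 2*y - 2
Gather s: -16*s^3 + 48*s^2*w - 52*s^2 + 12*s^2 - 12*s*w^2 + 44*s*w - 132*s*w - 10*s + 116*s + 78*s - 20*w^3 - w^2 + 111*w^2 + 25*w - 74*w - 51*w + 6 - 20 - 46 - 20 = -16*s^3 + s^2*(48*w - 40) + s*(-12*w^2 - 88*w + 184) - 20*w^3 + 110*w^2 - 100*w - 80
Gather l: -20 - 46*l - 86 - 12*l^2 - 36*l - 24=-12*l^2 - 82*l - 130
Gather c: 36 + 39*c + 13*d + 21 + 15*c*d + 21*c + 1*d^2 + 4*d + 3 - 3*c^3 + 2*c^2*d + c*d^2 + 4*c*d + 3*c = -3*c^3 + 2*c^2*d + c*(d^2 + 19*d + 63) + d^2 + 17*d + 60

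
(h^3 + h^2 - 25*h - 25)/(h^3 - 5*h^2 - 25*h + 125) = (h + 1)/(h - 5)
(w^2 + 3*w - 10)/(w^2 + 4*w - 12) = (w + 5)/(w + 6)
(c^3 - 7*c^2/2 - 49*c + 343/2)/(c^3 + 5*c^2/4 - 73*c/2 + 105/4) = 2*(2*c^2 - 21*c + 49)/(4*c^2 - 23*c + 15)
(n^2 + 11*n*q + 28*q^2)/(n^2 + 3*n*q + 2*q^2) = (n^2 + 11*n*q + 28*q^2)/(n^2 + 3*n*q + 2*q^2)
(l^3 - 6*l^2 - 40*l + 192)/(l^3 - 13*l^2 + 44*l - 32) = (l + 6)/(l - 1)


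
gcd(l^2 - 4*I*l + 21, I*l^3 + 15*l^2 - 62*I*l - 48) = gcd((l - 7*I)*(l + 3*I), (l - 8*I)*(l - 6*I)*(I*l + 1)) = 1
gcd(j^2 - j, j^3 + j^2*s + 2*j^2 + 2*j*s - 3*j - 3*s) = j - 1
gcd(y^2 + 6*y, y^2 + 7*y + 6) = y + 6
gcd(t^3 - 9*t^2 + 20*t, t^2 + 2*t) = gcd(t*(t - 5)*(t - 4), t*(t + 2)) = t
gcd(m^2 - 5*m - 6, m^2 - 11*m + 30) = m - 6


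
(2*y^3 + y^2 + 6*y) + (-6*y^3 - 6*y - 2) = -4*y^3 + y^2 - 2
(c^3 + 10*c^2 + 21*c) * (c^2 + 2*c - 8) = c^5 + 12*c^4 + 33*c^3 - 38*c^2 - 168*c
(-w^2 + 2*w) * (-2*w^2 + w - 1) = 2*w^4 - 5*w^3 + 3*w^2 - 2*w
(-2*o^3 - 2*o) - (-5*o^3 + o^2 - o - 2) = 3*o^3 - o^2 - o + 2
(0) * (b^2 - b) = 0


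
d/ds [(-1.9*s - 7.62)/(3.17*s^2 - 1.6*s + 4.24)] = (6.023*s^2 + 48.3108*s - 20.248)/(10.0489*s^4 - 10.144*s^3 + 29.4416*s^2 - 13.568*s + 17.9776)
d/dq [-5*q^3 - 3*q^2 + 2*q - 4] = -15*q^2 - 6*q + 2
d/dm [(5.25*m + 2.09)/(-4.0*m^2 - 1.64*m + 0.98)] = (21.0*m^2 + 16.72*m + 8.5726)/(16.0*m^4 + 13.12*m^3 - 5.1504*m^2 - 3.2144*m + 0.9604)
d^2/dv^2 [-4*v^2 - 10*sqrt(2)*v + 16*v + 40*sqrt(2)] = -8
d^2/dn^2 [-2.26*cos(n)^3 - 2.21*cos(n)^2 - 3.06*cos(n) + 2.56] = 4.755*cos(n) + 4.42*cos(2*n) + 5.085*cos(3*n)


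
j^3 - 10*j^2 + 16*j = j*(j - 8)*(j - 2)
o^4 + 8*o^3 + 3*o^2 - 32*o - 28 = (o - 2)*(o + 1)*(o + 2)*(o + 7)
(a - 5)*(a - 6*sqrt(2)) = a^2 - 6*sqrt(2)*a - 5*a + 30*sqrt(2)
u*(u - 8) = u^2 - 8*u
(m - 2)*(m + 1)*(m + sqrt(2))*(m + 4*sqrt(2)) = m^4 - m^3 + 5*sqrt(2)*m^3 - 5*sqrt(2)*m^2 + 6*m^2 - 10*sqrt(2)*m - 8*m - 16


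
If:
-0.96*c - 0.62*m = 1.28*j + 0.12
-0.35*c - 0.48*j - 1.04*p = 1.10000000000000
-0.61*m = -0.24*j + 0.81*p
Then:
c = -27.2822551499819*p - 22.3035778821829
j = 17.7266443801952*p + 13.971358872425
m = 5.64654860860137*p + 5.4969280809541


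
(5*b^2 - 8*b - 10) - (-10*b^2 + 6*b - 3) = 15*b^2 - 14*b - 7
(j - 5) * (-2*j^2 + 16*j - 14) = -2*j^3 + 26*j^2 - 94*j + 70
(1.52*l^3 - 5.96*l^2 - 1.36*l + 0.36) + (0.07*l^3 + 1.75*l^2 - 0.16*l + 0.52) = 1.59*l^3 - 4.21*l^2 - 1.52*l + 0.88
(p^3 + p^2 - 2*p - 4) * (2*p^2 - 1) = 2*p^5 + 2*p^4 - 5*p^3 - 9*p^2 + 2*p + 4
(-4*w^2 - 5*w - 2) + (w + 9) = -4*w^2 - 4*w + 7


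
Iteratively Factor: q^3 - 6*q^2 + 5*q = (q - 1)*(q^2 - 5*q) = (q - 5)*(q - 1)*(q)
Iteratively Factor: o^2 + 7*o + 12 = (o + 3)*(o + 4)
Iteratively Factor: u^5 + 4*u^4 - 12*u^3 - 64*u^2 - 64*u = (u + 2)*(u^4 + 2*u^3 - 16*u^2 - 32*u) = (u - 4)*(u + 2)*(u^3 + 6*u^2 + 8*u) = u*(u - 4)*(u + 2)*(u^2 + 6*u + 8) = u*(u - 4)*(u + 2)^2*(u + 4)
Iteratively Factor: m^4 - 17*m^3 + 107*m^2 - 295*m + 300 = (m - 4)*(m^3 - 13*m^2 + 55*m - 75) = (m - 5)*(m - 4)*(m^2 - 8*m + 15) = (m - 5)*(m - 4)*(m - 3)*(m - 5)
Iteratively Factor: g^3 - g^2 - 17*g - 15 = (g - 5)*(g^2 + 4*g + 3) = (g - 5)*(g + 1)*(g + 3)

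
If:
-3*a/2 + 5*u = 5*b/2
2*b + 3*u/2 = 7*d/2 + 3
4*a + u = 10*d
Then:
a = 103*u/52 - 15/13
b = 211*u/260 + 9/13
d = 58*u/65 - 6/13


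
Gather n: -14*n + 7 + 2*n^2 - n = 2*n^2 - 15*n + 7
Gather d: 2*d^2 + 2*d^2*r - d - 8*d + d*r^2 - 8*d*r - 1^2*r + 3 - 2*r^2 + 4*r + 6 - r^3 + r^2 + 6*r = d^2*(2*r + 2) + d*(r^2 - 8*r - 9) - r^3 - r^2 + 9*r + 9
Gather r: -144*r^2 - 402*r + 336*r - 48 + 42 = -144*r^2 - 66*r - 6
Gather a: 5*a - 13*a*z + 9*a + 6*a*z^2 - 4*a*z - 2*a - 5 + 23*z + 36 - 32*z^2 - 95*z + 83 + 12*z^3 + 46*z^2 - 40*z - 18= a*(6*z^2 - 17*z + 12) + 12*z^3 + 14*z^2 - 112*z + 96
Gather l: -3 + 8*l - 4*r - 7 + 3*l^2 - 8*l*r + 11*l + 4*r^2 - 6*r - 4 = 3*l^2 + l*(19 - 8*r) + 4*r^2 - 10*r - 14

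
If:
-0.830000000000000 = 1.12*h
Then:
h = -0.74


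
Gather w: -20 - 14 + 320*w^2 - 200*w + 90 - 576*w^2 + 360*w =-256*w^2 + 160*w + 56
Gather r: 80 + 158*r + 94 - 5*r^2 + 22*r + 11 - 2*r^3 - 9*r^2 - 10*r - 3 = -2*r^3 - 14*r^2 + 170*r + 182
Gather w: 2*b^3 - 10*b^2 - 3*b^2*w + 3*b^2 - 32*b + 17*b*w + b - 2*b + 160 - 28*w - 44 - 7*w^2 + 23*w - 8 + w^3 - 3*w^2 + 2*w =2*b^3 - 7*b^2 - 33*b + w^3 - 10*w^2 + w*(-3*b^2 + 17*b - 3) + 108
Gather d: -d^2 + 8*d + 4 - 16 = -d^2 + 8*d - 12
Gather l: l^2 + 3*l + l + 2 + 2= l^2 + 4*l + 4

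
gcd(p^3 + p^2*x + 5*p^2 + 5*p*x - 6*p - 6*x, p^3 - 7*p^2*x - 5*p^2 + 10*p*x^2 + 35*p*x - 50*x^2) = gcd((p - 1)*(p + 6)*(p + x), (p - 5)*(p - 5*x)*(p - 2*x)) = 1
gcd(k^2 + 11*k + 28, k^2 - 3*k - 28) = k + 4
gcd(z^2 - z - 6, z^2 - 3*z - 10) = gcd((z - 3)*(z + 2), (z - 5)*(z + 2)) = z + 2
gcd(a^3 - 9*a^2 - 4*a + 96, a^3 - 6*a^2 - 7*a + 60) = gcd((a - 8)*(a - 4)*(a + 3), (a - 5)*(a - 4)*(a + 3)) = a^2 - a - 12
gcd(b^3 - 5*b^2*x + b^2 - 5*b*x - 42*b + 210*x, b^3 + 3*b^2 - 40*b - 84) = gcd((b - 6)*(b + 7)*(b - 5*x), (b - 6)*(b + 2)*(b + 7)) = b^2 + b - 42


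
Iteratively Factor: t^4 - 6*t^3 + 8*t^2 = (t)*(t^3 - 6*t^2 + 8*t) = t^2*(t^2 - 6*t + 8) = t^2*(t - 2)*(t - 4)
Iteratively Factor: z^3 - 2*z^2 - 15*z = (z - 5)*(z^2 + 3*z) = z*(z - 5)*(z + 3)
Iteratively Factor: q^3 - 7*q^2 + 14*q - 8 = (q - 2)*(q^2 - 5*q + 4) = (q - 2)*(q - 1)*(q - 4)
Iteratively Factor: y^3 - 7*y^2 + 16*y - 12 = (y - 2)*(y^2 - 5*y + 6) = (y - 2)^2*(y - 3)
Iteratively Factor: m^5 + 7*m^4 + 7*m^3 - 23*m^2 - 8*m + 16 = (m + 1)*(m^4 + 6*m^3 + m^2 - 24*m + 16) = (m - 1)*(m + 1)*(m^3 + 7*m^2 + 8*m - 16) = (m - 1)*(m + 1)*(m + 4)*(m^2 + 3*m - 4) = (m - 1)*(m + 1)*(m + 4)^2*(m - 1)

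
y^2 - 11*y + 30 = (y - 6)*(y - 5)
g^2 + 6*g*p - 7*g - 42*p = (g - 7)*(g + 6*p)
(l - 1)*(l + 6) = l^2 + 5*l - 6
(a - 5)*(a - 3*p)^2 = a^3 - 6*a^2*p - 5*a^2 + 9*a*p^2 + 30*a*p - 45*p^2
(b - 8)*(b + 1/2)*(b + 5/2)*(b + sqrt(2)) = b^4 - 5*b^3 + sqrt(2)*b^3 - 91*b^2/4 - 5*sqrt(2)*b^2 - 91*sqrt(2)*b/4 - 10*b - 10*sqrt(2)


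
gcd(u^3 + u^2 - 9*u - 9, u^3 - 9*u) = u^2 - 9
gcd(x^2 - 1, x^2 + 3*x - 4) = x - 1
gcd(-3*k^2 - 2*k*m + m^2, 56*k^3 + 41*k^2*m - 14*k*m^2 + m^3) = k + m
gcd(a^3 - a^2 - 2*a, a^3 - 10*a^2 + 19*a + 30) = a + 1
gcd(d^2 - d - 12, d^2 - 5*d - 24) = d + 3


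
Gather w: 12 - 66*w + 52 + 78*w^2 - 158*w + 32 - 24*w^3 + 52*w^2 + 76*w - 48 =-24*w^3 + 130*w^2 - 148*w + 48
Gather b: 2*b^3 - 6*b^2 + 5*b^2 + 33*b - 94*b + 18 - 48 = 2*b^3 - b^2 - 61*b - 30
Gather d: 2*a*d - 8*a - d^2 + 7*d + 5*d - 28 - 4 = -8*a - d^2 + d*(2*a + 12) - 32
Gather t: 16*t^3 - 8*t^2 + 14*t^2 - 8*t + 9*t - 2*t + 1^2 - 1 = 16*t^3 + 6*t^2 - t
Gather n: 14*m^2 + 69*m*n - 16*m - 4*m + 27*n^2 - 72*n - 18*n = 14*m^2 - 20*m + 27*n^2 + n*(69*m - 90)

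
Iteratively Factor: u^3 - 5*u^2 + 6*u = (u - 2)*(u^2 - 3*u) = u*(u - 2)*(u - 3)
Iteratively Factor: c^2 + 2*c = (c)*(c + 2)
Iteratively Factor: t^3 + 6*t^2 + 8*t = (t)*(t^2 + 6*t + 8) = t*(t + 2)*(t + 4)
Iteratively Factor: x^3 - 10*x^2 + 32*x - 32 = (x - 2)*(x^2 - 8*x + 16) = (x - 4)*(x - 2)*(x - 4)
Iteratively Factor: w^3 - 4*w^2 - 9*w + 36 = (w - 4)*(w^2 - 9) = (w - 4)*(w - 3)*(w + 3)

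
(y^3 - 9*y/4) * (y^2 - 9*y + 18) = y^5 - 9*y^4 + 63*y^3/4 + 81*y^2/4 - 81*y/2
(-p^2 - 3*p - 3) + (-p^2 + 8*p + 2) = -2*p^2 + 5*p - 1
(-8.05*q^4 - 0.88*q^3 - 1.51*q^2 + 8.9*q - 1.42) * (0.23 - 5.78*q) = 46.529*q^5 + 3.2349*q^4 + 8.5254*q^3 - 51.7893*q^2 + 10.2546*q - 0.3266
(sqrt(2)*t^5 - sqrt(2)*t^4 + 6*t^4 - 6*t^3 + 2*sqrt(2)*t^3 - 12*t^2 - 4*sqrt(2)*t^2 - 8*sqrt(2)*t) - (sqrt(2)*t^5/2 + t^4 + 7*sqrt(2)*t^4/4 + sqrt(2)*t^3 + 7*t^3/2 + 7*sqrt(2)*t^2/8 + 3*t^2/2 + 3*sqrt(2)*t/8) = sqrt(2)*t^5/2 - 11*sqrt(2)*t^4/4 + 5*t^4 - 19*t^3/2 + sqrt(2)*t^3 - 27*t^2/2 - 39*sqrt(2)*t^2/8 - 67*sqrt(2)*t/8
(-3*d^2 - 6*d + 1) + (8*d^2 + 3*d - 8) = 5*d^2 - 3*d - 7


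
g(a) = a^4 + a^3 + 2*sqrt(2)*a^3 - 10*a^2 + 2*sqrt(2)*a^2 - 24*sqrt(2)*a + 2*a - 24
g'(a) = 4*a^3 + 3*a^2 + 6*sqrt(2)*a^2 - 20*a + 4*sqrt(2)*a - 24*sqrt(2) + 2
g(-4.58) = 44.06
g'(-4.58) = -109.62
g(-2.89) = -14.24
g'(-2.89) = 8.89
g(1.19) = -63.71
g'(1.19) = -26.00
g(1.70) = -71.86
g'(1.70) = -3.48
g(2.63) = -40.12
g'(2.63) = 82.54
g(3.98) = 227.55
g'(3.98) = 345.08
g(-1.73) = -1.07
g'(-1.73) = 6.54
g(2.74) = -30.24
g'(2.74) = 97.27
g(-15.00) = 36545.57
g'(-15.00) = -10732.61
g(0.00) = -24.00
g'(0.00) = -31.94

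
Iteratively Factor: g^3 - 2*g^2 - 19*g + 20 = (g - 1)*(g^2 - g - 20) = (g - 1)*(g + 4)*(g - 5)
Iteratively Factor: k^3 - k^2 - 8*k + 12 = (k + 3)*(k^2 - 4*k + 4) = (k - 2)*(k + 3)*(k - 2)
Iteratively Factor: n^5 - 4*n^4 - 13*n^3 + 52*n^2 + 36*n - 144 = (n - 4)*(n^4 - 13*n^2 + 36) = (n - 4)*(n - 2)*(n^3 + 2*n^2 - 9*n - 18) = (n - 4)*(n - 2)*(n + 3)*(n^2 - n - 6) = (n - 4)*(n - 2)*(n + 2)*(n + 3)*(n - 3)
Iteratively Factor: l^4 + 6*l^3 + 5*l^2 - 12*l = (l + 4)*(l^3 + 2*l^2 - 3*l) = l*(l + 4)*(l^2 + 2*l - 3) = l*(l + 3)*(l + 4)*(l - 1)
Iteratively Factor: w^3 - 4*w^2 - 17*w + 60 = (w - 5)*(w^2 + w - 12) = (w - 5)*(w - 3)*(w + 4)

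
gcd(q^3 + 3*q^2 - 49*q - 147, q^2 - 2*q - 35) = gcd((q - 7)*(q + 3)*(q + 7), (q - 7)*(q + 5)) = q - 7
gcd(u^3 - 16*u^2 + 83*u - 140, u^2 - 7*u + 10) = u - 5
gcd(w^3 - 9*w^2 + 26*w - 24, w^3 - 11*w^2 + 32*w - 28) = w - 2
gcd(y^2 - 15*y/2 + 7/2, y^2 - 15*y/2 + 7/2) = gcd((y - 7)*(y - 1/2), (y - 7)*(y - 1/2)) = y^2 - 15*y/2 + 7/2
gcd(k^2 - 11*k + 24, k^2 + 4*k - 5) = 1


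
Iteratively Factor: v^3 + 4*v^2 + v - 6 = (v + 2)*(v^2 + 2*v - 3) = (v + 2)*(v + 3)*(v - 1)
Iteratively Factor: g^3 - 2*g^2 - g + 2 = (g - 1)*(g^2 - g - 2) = (g - 2)*(g - 1)*(g + 1)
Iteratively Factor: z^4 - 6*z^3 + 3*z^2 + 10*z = (z)*(z^3 - 6*z^2 + 3*z + 10) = z*(z - 2)*(z^2 - 4*z - 5) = z*(z - 5)*(z - 2)*(z + 1)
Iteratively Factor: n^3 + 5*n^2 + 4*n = (n + 4)*(n^2 + n) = n*(n + 4)*(n + 1)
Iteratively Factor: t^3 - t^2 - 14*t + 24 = (t - 3)*(t^2 + 2*t - 8) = (t - 3)*(t + 4)*(t - 2)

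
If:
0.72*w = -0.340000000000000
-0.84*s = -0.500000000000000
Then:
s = 0.60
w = -0.47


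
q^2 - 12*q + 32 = (q - 8)*(q - 4)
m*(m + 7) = m^2 + 7*m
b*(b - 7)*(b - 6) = b^3 - 13*b^2 + 42*b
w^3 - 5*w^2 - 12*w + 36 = (w - 6)*(w - 2)*(w + 3)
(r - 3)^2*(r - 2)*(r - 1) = r^4 - 9*r^3 + 29*r^2 - 39*r + 18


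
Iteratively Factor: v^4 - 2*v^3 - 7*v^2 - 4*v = (v + 1)*(v^3 - 3*v^2 - 4*v) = (v + 1)^2*(v^2 - 4*v) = (v - 4)*(v + 1)^2*(v)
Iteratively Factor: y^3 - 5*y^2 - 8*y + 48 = (y + 3)*(y^2 - 8*y + 16) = (y - 4)*(y + 3)*(y - 4)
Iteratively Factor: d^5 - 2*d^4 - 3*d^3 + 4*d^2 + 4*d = (d + 1)*(d^4 - 3*d^3 + 4*d) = (d - 2)*(d + 1)*(d^3 - d^2 - 2*d) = (d - 2)^2*(d + 1)*(d^2 + d) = (d - 2)^2*(d + 1)^2*(d)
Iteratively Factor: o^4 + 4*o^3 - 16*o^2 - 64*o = (o)*(o^3 + 4*o^2 - 16*o - 64) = o*(o + 4)*(o^2 - 16) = o*(o - 4)*(o + 4)*(o + 4)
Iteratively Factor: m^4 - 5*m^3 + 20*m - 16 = (m - 4)*(m^3 - m^2 - 4*m + 4) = (m - 4)*(m - 1)*(m^2 - 4) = (m - 4)*(m - 2)*(m - 1)*(m + 2)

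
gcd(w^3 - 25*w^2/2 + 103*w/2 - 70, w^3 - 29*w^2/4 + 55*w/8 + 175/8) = w^2 - 17*w/2 + 35/2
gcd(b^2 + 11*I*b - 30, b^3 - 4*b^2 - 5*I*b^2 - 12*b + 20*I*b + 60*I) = 1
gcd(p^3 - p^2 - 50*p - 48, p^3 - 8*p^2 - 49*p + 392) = p - 8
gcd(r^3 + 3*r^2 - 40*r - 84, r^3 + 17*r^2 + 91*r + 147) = r + 7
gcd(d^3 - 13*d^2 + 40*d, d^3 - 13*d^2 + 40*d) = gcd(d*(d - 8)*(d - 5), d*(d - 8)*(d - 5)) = d^3 - 13*d^2 + 40*d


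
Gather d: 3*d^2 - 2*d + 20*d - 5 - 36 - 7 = 3*d^2 + 18*d - 48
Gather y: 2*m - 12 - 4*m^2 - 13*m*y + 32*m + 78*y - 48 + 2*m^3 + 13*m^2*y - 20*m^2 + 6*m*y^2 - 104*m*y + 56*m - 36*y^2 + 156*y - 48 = 2*m^3 - 24*m^2 + 90*m + y^2*(6*m - 36) + y*(13*m^2 - 117*m + 234) - 108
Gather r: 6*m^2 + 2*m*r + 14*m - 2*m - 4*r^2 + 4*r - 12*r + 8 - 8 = 6*m^2 + 12*m - 4*r^2 + r*(2*m - 8)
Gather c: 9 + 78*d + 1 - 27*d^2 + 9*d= -27*d^2 + 87*d + 10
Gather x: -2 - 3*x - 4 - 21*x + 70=64 - 24*x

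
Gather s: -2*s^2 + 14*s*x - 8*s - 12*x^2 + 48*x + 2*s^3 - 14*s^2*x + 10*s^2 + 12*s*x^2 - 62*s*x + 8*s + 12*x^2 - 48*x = 2*s^3 + s^2*(8 - 14*x) + s*(12*x^2 - 48*x)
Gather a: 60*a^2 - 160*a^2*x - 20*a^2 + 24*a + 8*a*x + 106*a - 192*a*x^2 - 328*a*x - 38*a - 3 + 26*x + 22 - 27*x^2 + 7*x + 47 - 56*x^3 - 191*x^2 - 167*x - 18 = a^2*(40 - 160*x) + a*(-192*x^2 - 320*x + 92) - 56*x^3 - 218*x^2 - 134*x + 48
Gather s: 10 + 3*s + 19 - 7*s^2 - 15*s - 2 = -7*s^2 - 12*s + 27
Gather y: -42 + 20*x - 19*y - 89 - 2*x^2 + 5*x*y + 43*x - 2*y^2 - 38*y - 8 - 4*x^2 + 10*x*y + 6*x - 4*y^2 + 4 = -6*x^2 + 69*x - 6*y^2 + y*(15*x - 57) - 135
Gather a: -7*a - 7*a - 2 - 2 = -14*a - 4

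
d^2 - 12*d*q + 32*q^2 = (d - 8*q)*(d - 4*q)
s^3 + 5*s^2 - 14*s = s*(s - 2)*(s + 7)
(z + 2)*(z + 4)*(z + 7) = z^3 + 13*z^2 + 50*z + 56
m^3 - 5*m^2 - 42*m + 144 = (m - 8)*(m - 3)*(m + 6)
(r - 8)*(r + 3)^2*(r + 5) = r^4 + 3*r^3 - 49*r^2 - 267*r - 360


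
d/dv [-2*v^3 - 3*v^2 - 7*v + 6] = -6*v^2 - 6*v - 7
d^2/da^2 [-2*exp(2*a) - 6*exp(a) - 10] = (-8*exp(a) - 6)*exp(a)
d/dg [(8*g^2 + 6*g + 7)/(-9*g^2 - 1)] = 2*(27*g^2 + 55*g - 3)/(81*g^4 + 18*g^2 + 1)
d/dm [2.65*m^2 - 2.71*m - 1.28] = 5.3*m - 2.71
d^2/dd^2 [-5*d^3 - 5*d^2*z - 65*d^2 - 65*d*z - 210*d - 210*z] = -30*d - 10*z - 130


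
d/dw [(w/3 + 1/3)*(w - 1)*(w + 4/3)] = w^2 + 8*w/9 - 1/3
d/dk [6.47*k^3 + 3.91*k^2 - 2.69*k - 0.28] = 19.41*k^2 + 7.82*k - 2.69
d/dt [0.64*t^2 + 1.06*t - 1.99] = 1.28*t + 1.06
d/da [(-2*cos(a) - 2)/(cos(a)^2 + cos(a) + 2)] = 2*(sin(a)^2 - 2*cos(a))*sin(a)/(cos(a)^2 + cos(a) + 2)^2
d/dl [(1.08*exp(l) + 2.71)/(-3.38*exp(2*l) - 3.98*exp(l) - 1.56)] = (3.6504*exp(2*l) + 18.3196*exp(l) + 9.101)*exp(l)/(11.4244*exp(4*l) + 26.9048*exp(3*l) + 26.386*exp(2*l) + 12.4176*exp(l) + 2.4336)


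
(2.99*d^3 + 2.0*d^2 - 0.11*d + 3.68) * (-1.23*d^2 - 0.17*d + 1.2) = -3.6777*d^5 - 2.9683*d^4 + 3.3833*d^3 - 2.1077*d^2 - 0.7576*d + 4.416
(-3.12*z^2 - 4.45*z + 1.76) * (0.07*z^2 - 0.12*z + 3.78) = -0.2184*z^4 + 0.0629*z^3 - 11.1364*z^2 - 17.0322*z + 6.6528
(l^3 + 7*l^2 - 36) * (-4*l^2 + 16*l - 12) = -4*l^5 - 12*l^4 + 100*l^3 + 60*l^2 - 576*l + 432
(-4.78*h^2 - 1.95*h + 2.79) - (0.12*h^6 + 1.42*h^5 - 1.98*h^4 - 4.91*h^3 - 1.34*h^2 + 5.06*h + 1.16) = -0.12*h^6 - 1.42*h^5 + 1.98*h^4 + 4.91*h^3 - 3.44*h^2 - 7.01*h + 1.63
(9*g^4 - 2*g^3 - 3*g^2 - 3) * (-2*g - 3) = -18*g^5 - 23*g^4 + 12*g^3 + 9*g^2 + 6*g + 9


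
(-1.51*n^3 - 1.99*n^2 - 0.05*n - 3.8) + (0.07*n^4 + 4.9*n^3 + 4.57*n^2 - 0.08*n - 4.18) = 0.07*n^4 + 3.39*n^3 + 2.58*n^2 - 0.13*n - 7.98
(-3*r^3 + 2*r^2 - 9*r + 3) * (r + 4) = -3*r^4 - 10*r^3 - r^2 - 33*r + 12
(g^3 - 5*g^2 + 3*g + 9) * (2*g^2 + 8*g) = 2*g^5 - 2*g^4 - 34*g^3 + 42*g^2 + 72*g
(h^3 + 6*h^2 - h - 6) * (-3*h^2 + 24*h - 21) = -3*h^5 + 6*h^4 + 126*h^3 - 132*h^2 - 123*h + 126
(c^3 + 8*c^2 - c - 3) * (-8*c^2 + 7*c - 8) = -8*c^5 - 57*c^4 + 56*c^3 - 47*c^2 - 13*c + 24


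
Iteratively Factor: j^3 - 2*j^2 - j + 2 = (j + 1)*(j^2 - 3*j + 2) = (j - 2)*(j + 1)*(j - 1)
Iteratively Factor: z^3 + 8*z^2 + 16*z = (z)*(z^2 + 8*z + 16) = z*(z + 4)*(z + 4)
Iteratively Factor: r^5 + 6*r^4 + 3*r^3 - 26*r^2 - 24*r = (r + 4)*(r^4 + 2*r^3 - 5*r^2 - 6*r) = r*(r + 4)*(r^3 + 2*r^2 - 5*r - 6) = r*(r + 3)*(r + 4)*(r^2 - r - 2) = r*(r - 2)*(r + 3)*(r + 4)*(r + 1)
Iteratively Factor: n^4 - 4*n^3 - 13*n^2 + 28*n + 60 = (n - 5)*(n^3 + n^2 - 8*n - 12) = (n - 5)*(n - 3)*(n^2 + 4*n + 4) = (n - 5)*(n - 3)*(n + 2)*(n + 2)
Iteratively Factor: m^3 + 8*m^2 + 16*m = (m + 4)*(m^2 + 4*m) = (m + 4)^2*(m)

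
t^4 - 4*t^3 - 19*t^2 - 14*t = t*(t - 7)*(t + 1)*(t + 2)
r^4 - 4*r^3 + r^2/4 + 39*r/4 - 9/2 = (r - 3)*(r - 2)*(r - 1/2)*(r + 3/2)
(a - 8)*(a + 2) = a^2 - 6*a - 16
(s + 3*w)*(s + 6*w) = s^2 + 9*s*w + 18*w^2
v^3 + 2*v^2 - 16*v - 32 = (v - 4)*(v + 2)*(v + 4)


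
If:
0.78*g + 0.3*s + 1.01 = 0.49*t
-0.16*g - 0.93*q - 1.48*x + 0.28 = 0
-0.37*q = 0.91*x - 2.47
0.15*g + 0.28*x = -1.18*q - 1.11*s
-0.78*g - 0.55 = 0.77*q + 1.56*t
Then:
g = -1.49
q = -10.66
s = 9.75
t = 5.65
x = 7.05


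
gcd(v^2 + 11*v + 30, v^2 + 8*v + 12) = v + 6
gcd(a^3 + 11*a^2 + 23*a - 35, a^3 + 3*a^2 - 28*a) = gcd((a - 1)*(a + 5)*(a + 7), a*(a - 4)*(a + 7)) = a + 7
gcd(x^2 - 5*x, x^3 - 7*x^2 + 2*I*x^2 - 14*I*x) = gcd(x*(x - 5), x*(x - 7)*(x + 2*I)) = x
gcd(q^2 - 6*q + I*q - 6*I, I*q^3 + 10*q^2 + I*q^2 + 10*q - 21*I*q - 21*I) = 1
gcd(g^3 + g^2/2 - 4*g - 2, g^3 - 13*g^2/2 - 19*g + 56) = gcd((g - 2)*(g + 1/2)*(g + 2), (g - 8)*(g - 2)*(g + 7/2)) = g - 2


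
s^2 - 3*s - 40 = (s - 8)*(s + 5)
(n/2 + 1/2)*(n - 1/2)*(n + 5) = n^3/2 + 11*n^2/4 + n - 5/4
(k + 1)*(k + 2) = k^2 + 3*k + 2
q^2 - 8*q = q*(q - 8)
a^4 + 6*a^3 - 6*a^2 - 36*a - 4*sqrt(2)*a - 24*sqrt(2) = (a + 6)*(a - 2*sqrt(2))*(a + sqrt(2))^2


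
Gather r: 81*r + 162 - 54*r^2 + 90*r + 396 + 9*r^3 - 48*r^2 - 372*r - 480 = 9*r^3 - 102*r^2 - 201*r + 78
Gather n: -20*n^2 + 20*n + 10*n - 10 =-20*n^2 + 30*n - 10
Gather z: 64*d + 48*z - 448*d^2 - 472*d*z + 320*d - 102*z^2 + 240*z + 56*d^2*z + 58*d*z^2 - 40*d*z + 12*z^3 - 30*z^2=-448*d^2 + 384*d + 12*z^3 + z^2*(58*d - 132) + z*(56*d^2 - 512*d + 288)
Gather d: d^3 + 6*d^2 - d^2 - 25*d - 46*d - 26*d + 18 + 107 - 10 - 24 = d^3 + 5*d^2 - 97*d + 91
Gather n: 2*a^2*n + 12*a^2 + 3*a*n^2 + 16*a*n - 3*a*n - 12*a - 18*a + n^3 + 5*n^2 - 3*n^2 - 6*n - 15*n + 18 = 12*a^2 - 30*a + n^3 + n^2*(3*a + 2) + n*(2*a^2 + 13*a - 21) + 18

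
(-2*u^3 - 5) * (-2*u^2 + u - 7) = 4*u^5 - 2*u^4 + 14*u^3 + 10*u^2 - 5*u + 35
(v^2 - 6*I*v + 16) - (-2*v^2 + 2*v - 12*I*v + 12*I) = 3*v^2 - 2*v + 6*I*v + 16 - 12*I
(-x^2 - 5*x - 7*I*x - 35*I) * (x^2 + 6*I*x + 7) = -x^4 - 5*x^3 - 13*I*x^3 + 35*x^2 - 65*I*x^2 + 175*x - 49*I*x - 245*I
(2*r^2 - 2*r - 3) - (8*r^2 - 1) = -6*r^2 - 2*r - 2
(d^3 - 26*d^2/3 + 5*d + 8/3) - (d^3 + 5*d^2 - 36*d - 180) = -41*d^2/3 + 41*d + 548/3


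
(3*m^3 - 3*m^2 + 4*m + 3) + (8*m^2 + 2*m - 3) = 3*m^3 + 5*m^2 + 6*m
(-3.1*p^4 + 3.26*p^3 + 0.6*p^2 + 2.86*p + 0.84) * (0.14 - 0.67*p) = 2.077*p^5 - 2.6182*p^4 + 0.0544*p^3 - 1.8322*p^2 - 0.1624*p + 0.1176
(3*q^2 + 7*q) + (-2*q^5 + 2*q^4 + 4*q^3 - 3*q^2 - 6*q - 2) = -2*q^5 + 2*q^4 + 4*q^3 + q - 2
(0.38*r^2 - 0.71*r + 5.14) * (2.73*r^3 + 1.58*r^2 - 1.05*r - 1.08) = 1.0374*r^5 - 1.3379*r^4 + 12.5114*r^3 + 8.4563*r^2 - 4.6302*r - 5.5512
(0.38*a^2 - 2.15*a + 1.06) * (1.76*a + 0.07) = 0.6688*a^3 - 3.7574*a^2 + 1.7151*a + 0.0742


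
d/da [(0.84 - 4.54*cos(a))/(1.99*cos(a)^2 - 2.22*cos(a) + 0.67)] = (-9.0346*cos(a)^2 + 3.3432*cos(a) + 1.177)*sin(a)/(3.9601*cos(a)^4 - 8.8356*cos(a)^3 + 7.595*cos(a)^2 - 2.9748*cos(a) + 0.4489)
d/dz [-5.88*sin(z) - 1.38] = -5.88*cos(z)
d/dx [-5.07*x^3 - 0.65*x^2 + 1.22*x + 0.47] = -15.21*x^2 - 1.3*x + 1.22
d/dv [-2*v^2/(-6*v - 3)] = 4*v*(v + 1)/(3*(4*v^2 + 4*v + 1))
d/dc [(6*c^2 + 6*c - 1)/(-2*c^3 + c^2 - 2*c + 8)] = 2*(6*c^4 + 12*c^3 - 12*c^2 + 49*c + 23)/(4*c^6 - 4*c^5 + 9*c^4 - 36*c^3 + 20*c^2 - 32*c + 64)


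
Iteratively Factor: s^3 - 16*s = (s)*(s^2 - 16) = s*(s + 4)*(s - 4)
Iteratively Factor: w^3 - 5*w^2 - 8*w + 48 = (w - 4)*(w^2 - w - 12) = (w - 4)^2*(w + 3)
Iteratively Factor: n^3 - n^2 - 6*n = (n + 2)*(n^2 - 3*n) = n*(n + 2)*(n - 3)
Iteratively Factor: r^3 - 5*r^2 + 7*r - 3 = (r - 3)*(r^2 - 2*r + 1) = (r - 3)*(r - 1)*(r - 1)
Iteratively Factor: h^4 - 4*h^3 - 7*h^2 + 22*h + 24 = (h - 4)*(h^3 - 7*h - 6) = (h - 4)*(h + 1)*(h^2 - h - 6) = (h - 4)*(h - 3)*(h + 1)*(h + 2)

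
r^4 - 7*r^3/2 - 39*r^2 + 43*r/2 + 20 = (r - 8)*(r - 1)*(r + 1/2)*(r + 5)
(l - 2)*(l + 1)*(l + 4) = l^3 + 3*l^2 - 6*l - 8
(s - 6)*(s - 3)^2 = s^3 - 12*s^2 + 45*s - 54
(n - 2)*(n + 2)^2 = n^3 + 2*n^2 - 4*n - 8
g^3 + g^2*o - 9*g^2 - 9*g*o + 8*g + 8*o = (g - 8)*(g - 1)*(g + o)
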